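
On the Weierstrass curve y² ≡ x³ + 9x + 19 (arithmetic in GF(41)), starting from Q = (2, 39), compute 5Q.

(40, 3)

Repeated addition: build up to 5Q.
2Q: tangent at (2, 39): λ = (3·2² + 9)/(2·39) ≡ 21/37. 37⁻¹ ≡ 10 (mod 41), so λ ≡ 21·10 ≡ 5.
  x = λ² - 2 - 2 = 25 - 4 ≡ 21; y = λ·(2 - 21) - 39 ≡ 30. → (21, 30)
3Q: (21, 30) + (2, 39). λ = (39 - 30)/(2 - 21) ≡ 9/22 mod 41. 22⁻¹ ≡ 28 (mod 41), so λ ≡ 6.
  x = λ² - 21 - 2 = 36 - 23 ≡ 13; y = λ·(21 - 13) - 30 ≡ 18. → (13, 18)
4Q: (13, 18) + (2, 39). λ = (39 - 18)/(2 - 13) ≡ 21/30 mod 41. 30⁻¹ ≡ 26 (mod 41), so λ ≡ 13.
  x = λ² - 13 - 2 = 169 - 15 ≡ 31; y = λ·(13 - 31) - 18 ≡ 35. → (31, 35)
5Q: (31, 35) + (2, 39). λ = (39 - 35)/(2 - 31) ≡ 4/12 mod 41. 12⁻¹ ≡ 24 (mod 41) since 12·24 = 288 ≡ 1, so λ ≡ 14.
  x = λ² - 31 - 2 = 196 - 33 ≡ 40; y = λ·(31 - 40) - 35 ≡ 3. → (40, 3)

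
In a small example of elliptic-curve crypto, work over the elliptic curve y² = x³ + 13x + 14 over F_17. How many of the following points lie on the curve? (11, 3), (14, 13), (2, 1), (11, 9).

2

(11, 3): 3² ≡ 9, rhs ≡ 9 → on.
(14, 13): 13² ≡ 16, rhs ≡ 16 → on.
(2, 1): 1² ≡ 1, rhs ≡ 14 → off.
(11, 9): 9² ≡ 13, rhs ≡ 9 → off.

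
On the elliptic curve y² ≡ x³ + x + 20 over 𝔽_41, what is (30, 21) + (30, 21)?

tangent at (30, 21): λ = (3·30² + 1)/(2·21) ≡ 36/1. 1⁻¹ ≡ 1 (mod 41), so λ ≡ 36·1 ≡ 36.
  x = λ² - 30 - 30 = 1296 - 60 ≡ 6; y = λ·(30 - 6) - 21 ≡ 23. → (6, 23)

(6, 23)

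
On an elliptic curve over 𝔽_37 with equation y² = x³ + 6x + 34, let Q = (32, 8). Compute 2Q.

(6, 8)

tangent at (32, 8): λ = (3·32² + 6)/(2·8) ≡ 7/16. 16⁻¹ ≡ 7 (mod 37), so λ ≡ 7·7 ≡ 12.
  x = λ² - 32 - 32 = 144 - 64 ≡ 6; y = λ·(32 - 6) - 8 ≡ 8. → (6, 8)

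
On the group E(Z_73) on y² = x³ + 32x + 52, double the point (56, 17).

(69, 15)

tangent at (56, 17): λ = (3·56² + 32)/(2·17) ≡ 23/34. 34⁻¹ ≡ 58 (mod 73), so λ ≡ 23·58 ≡ 20.
  x = λ² - 56 - 56 = 400 - 112 ≡ 69; y = λ·(56 - 69) - 17 ≡ 15. → (69, 15)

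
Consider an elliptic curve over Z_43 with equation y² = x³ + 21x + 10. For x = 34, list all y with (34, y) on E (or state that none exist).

x³ + 21x + 10 = 40028 ≡ 38 (mod 43).
Square roots of 38 mod 43: 9 and 34 (since 9² = 81 ≡ 38).

9, 34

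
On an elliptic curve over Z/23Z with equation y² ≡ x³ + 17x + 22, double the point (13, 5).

tangent at (13, 5): λ = (3·13² + 17)/(2·5) ≡ 18/10. 10⁻¹ ≡ 7 (mod 23) since 10·7 = 70 ≡ 1, so λ ≡ 18·7 ≡ 11.
  x = λ² - 13 - 13 = 121 - 26 ≡ 3; y = λ·(13 - 3) - 5 ≡ 13. → (3, 13)

(3, 13)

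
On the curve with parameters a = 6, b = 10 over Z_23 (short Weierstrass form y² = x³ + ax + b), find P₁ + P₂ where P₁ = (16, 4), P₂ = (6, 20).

(16, 4) + (6, 20). λ = (20 - 4)/(6 - 16) ≡ 16/13 mod 23. 13⁻¹ ≡ 16 (mod 23), so λ ≡ 3.
  x = λ² - 16 - 6 = 9 - 22 ≡ 10; y = λ·(16 - 10) - 4 ≡ 14. → (10, 14)

(10, 14)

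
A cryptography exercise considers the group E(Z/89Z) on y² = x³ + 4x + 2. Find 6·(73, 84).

Write G = (73, 84).
Repeated addition: build up to 6G.
2G: tangent at (73, 84): λ = (3·73² + 4)/(2·84) ≡ 60/79. 79⁻¹ ≡ 80 (mod 89), so λ ≡ 60·80 ≡ 83.
  x = λ² - 73 - 73 = 6889 - 146 ≡ 68; y = λ·(73 - 68) - 84 ≡ 64. → (68, 64)
3G: (68, 64) + (73, 84). λ = (84 - 64)/(73 - 68) ≡ 20/5 mod 89. 5⁻¹ ≡ 18 (mod 89) since 5·18 = 90 ≡ 1, so λ ≡ 4.
  x = λ² - 68 - 73 = 16 - 141 ≡ 53; y = λ·(68 - 53) - 64 ≡ 85. → (53, 85)
4G: (53, 85) + (73, 84). λ = (84 - 85)/(73 - 53) ≡ 88/20 mod 89. 20⁻¹ ≡ 49 (mod 89), so λ ≡ 40.
  x = λ² - 53 - 73 = 1600 - 126 ≡ 50; y = λ·(53 - 50) - 85 ≡ 35. → (50, 35)
5G: (50, 35) + (73, 84). λ = (84 - 35)/(73 - 50) ≡ 49/23 mod 89. 23⁻¹ ≡ 31 (mod 89), so λ ≡ 6.
  x = λ² - 50 - 73 = 36 - 123 ≡ 2; y = λ·(50 - 2) - 35 ≡ 75. → (2, 75)
6G: (2, 75) + (73, 84). λ = (84 - 75)/(73 - 2) ≡ 9/71 mod 89. 71⁻¹ ≡ 84 (mod 89) since 71·84 = 5964 ≡ 1, so λ ≡ 44.
  x = λ² - 2 - 73 = 1936 - 75 ≡ 81; y = λ·(2 - 81) - 75 ≡ 9. → (81, 9)

(81, 9)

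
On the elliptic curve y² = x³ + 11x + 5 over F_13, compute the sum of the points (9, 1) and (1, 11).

(7, 3)

(9, 1) + (1, 11). λ = (11 - 1)/(1 - 9) ≡ 10/5 mod 13. 5⁻¹ ≡ 8 (mod 13) since 5·8 = 40 ≡ 1, so λ ≡ 2.
  x = λ² - 9 - 1 = 4 - 10 ≡ 7; y = λ·(9 - 7) - 1 ≡ 3. → (7, 3)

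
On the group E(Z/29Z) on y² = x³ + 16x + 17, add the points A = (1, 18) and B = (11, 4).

(12, 9)

(1, 18) + (11, 4). λ = (4 - 18)/(11 - 1) ≡ 15/10 mod 29. 10⁻¹ ≡ 3 (mod 29) since 10·3 = 30 ≡ 1, so λ ≡ 16.
  x = λ² - 1 - 11 = 256 - 12 ≡ 12; y = λ·(1 - 12) - 18 ≡ 9. → (12, 9)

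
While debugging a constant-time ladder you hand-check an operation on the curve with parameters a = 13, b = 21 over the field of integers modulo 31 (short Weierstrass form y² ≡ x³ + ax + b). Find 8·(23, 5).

(20, 2)

Write P = (23, 5).
Repeated addition: build up to 8P.
2P: tangent at (23, 5): λ = (3·23² + 13)/(2·5) ≡ 19/10. 10⁻¹ ≡ 28 (mod 31) since 10·28 = 280 ≡ 1, so λ ≡ 19·28 ≡ 5.
  x = λ² - 23 - 23 = 25 - 46 ≡ 10; y = λ·(23 - 10) - 5 ≡ 29. → (10, 29)
3P: (10, 29) + (23, 5). λ = (5 - 29)/(23 - 10) ≡ 7/13 mod 31. 13⁻¹ ≡ 12 (mod 31) since 13·12 = 156 ≡ 1, so λ ≡ 22.
  x = λ² - 10 - 23 = 484 - 33 ≡ 17; y = λ·(10 - 17) - 29 ≡ 3. → (17, 3)
4P: (17, 3) + (23, 5). λ = (5 - 3)/(23 - 17) ≡ 2/6 mod 31. 6⁻¹ ≡ 26 (mod 31), so λ ≡ 21.
  x = λ² - 17 - 23 = 441 - 40 ≡ 29; y = λ·(17 - 29) - 3 ≡ 24. → (29, 24)
5P: (29, 24) + (23, 5). λ = (5 - 24)/(23 - 29) ≡ 12/25 mod 31. 25⁻¹ ≡ 5 (mod 31) since 25·5 = 125 ≡ 1, so λ ≡ 29.
  x = λ² - 29 - 23 = 841 - 52 ≡ 14; y = λ·(29 - 14) - 24 ≡ 8. → (14, 8)
6P: (14, 8) + (23, 5). λ = (5 - 8)/(23 - 14) ≡ 28/9 mod 31. 9⁻¹ ≡ 7 (mod 31) since 9·7 = 63 ≡ 1, so λ ≡ 10.
  x = λ² - 14 - 23 = 100 - 37 ≡ 1; y = λ·(14 - 1) - 8 ≡ 29. → (1, 29)
7P: (1, 29) + (23, 5). λ = (5 - 29)/(23 - 1) ≡ 7/22 mod 31. 22⁻¹ ≡ 24 (mod 31), so λ ≡ 13.
  x = λ² - 1 - 23 = 169 - 24 ≡ 21; y = λ·(1 - 21) - 29 ≡ 21. → (21, 21)
8P: (21, 21) + (23, 5). λ = (5 - 21)/(23 - 21) ≡ 15/2 mod 31. 2⁻¹ ≡ 16 (mod 31), so λ ≡ 23.
  x = λ² - 21 - 23 = 529 - 44 ≡ 20; y = λ·(21 - 20) - 21 ≡ 2. → (20, 2)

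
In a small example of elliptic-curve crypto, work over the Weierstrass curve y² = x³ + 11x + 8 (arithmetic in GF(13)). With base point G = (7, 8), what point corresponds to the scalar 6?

(7, 8)

Double-and-add on 6 = (110)₂. Start with G = (7, 8) for the leading 1-bit.
double: tangent at (7, 8): λ = (3·7² + 11)/(2·8) ≡ 2/3. 3⁻¹ ≡ 9 (mod 13) since 3·9 = 27 ≡ 1, so λ ≡ 2·9 ≡ 5.
  x = λ² - 7 - 7 = 25 - 14 ≡ 11; y = λ·(7 - 11) - 8 ≡ 11. → (11, 11)
add G: (11, 11) + (7, 8). λ = (8 - 11)/(7 - 11) ≡ 10/9 mod 13. 9⁻¹ ≡ 3 (mod 13), so λ ≡ 4.
  x = λ² - 11 - 7 = 16 - 18 ≡ 11; y = λ·(11 - 11) - 11 ≡ 2. → (11, 2)
double: tangent at (11, 2): λ = (3·11² + 11)/(2·2) ≡ 10/4. 4⁻¹ ≡ 10 (mod 13) since 4·10 = 40 ≡ 1, so λ ≡ 10·10 ≡ 9.
  x = λ² - 11 - 11 = 81 - 22 ≡ 7; y = λ·(11 - 7) - 2 ≡ 8. → (7, 8)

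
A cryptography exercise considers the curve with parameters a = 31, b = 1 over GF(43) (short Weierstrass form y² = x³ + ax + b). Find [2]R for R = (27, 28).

(10, 8)

tangent at (27, 28): λ = (3·27² + 31)/(2·28) ≡ 25/13. 13⁻¹ ≡ 10 (mod 43), so λ ≡ 25·10 ≡ 35.
  x = λ² - 27 - 27 = 1225 - 54 ≡ 10; y = λ·(27 - 10) - 28 ≡ 8. → (10, 8)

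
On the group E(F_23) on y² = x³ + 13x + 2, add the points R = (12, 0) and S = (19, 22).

(0, 18)

(12, 0) + (19, 22). λ = (22 - 0)/(19 - 12) ≡ 22/7 mod 23. 7⁻¹ ≡ 10 (mod 23) since 7·10 = 70 ≡ 1, so λ ≡ 13.
  x = λ² - 12 - 19 = 169 - 31 ≡ 0; y = λ·(12 - 0) - 0 ≡ 18. → (0, 18)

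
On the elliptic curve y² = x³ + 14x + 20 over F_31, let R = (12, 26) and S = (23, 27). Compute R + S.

(12, 26) + (23, 27). λ = (27 - 26)/(23 - 12) ≡ 1/11 mod 31. 11⁻¹ ≡ 17 (mod 31), so λ ≡ 17.
  x = λ² - 12 - 23 = 289 - 35 ≡ 6; y = λ·(12 - 6) - 26 ≡ 14. → (6, 14)

(6, 14)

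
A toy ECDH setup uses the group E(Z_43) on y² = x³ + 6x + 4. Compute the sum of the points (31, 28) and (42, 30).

(31, 28) + (42, 30). λ = (30 - 28)/(42 - 31) ≡ 2/11 mod 43. 11⁻¹ ≡ 4 (mod 43) since 11·4 = 44 ≡ 1, so λ ≡ 8.
  x = λ² - 31 - 42 = 64 - 73 ≡ 34; y = λ·(31 - 34) - 28 ≡ 34. → (34, 34)

(34, 34)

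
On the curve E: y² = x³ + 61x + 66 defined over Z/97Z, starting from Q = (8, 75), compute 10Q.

(68, 96)

Double-and-add on 10 = (1010)₂. Start with Q = (8, 75) for the leading 1-bit.
double: tangent at (8, 75): λ = (3·8² + 61)/(2·75) ≡ 59/53. 53⁻¹ ≡ 11 (mod 97) since 53·11 = 583 ≡ 1, so λ ≡ 59·11 ≡ 67.
  x = λ² - 8 - 8 = 4489 - 16 ≡ 11; y = λ·(8 - 11) - 75 ≡ 15. → (11, 15)
double: tangent at (11, 15): λ = (3·11² + 61)/(2·15) ≡ 36/30. 30⁻¹ ≡ 55 (mod 97), so λ ≡ 36·55 ≡ 40.
  x = λ² - 11 - 11 = 1600 - 22 ≡ 26; y = λ·(11 - 26) - 15 ≡ 64. → (26, 64)
add Q: (26, 64) + (8, 75). λ = (75 - 64)/(8 - 26) ≡ 11/79 mod 97. 79⁻¹ ≡ 70 (mod 97) since 79·70 = 5530 ≡ 1, so λ ≡ 91.
  x = λ² - 26 - 8 = 8281 - 34 ≡ 2; y = λ·(26 - 2) - 64 ≡ 83. → (2, 83)
double: tangent at (2, 83): λ = (3·2² + 61)/(2·83) ≡ 73/69. 69⁻¹ ≡ 45 (mod 97), so λ ≡ 73·45 ≡ 84.
  x = λ² - 2 - 2 = 7056 - 4 ≡ 68; y = λ·(2 - 68) - 83 ≡ 96. → (68, 96)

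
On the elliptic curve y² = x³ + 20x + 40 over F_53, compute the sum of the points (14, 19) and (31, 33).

(14, 19) + (31, 33). λ = (33 - 19)/(31 - 14) ≡ 14/17 mod 53. 17⁻¹ ≡ 25 (mod 53), so λ ≡ 32.
  x = λ² - 14 - 31 = 1024 - 45 ≡ 25; y = λ·(14 - 25) - 19 ≡ 0. → (25, 0)

(25, 0)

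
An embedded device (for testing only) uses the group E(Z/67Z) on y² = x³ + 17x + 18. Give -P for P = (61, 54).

-(61, 54) = (61, -54 mod 67) = (61, 13).

(61, 13)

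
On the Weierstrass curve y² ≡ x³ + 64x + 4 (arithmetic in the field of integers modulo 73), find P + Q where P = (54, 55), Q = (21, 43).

(54, 55) + (21, 43). λ = (43 - 55)/(21 - 54) ≡ 61/40 mod 73. 40⁻¹ ≡ 42 (mod 73), so λ ≡ 7.
  x = λ² - 54 - 21 = 49 - 75 ≡ 47; y = λ·(54 - 47) - 55 ≡ 67. → (47, 67)

(47, 67)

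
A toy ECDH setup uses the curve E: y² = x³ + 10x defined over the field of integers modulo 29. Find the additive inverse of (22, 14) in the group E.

(22, 15)

-(22, 14) = (22, -14 mod 29) = (22, 15).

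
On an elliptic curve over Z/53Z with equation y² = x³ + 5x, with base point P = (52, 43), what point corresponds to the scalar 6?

Repeated addition: build up to 6P.
2P: tangent at (52, 43): λ = (3·52² + 5)/(2·43) ≡ 8/33. 33⁻¹ ≡ 45 (mod 53), so λ ≡ 8·45 ≡ 42.
  x = λ² - 52 - 52 = 1764 - 104 ≡ 17; y = λ·(52 - 17) - 43 ≡ 49. → (17, 49)
3P: (17, 49) + (52, 43). λ = (43 - 49)/(52 - 17) ≡ 47/35 mod 53. 35⁻¹ ≡ 50 (mod 53), so λ ≡ 18.
  x = λ² - 17 - 52 = 324 - 69 ≡ 43; y = λ·(17 - 43) - 49 ≡ 13. → (43, 13)
4P: (43, 13) + (52, 43). λ = (43 - 13)/(52 - 43) ≡ 30/9 mod 53. 9⁻¹ ≡ 6 (mod 53) since 9·6 = 54 ≡ 1, so λ ≡ 21.
  x = λ² - 43 - 52 = 441 - 95 ≡ 28; y = λ·(43 - 28) - 13 ≡ 37. → (28, 37)
5P: (28, 37) + (52, 43). λ = (43 - 37)/(52 - 28) ≡ 6/24 mod 53. 24⁻¹ ≡ 42 (mod 53), so λ ≡ 40.
  x = λ² - 28 - 52 = 1600 - 80 ≡ 36; y = λ·(28 - 36) - 37 ≡ 14. → (36, 14)
6P: (36, 14) + (52, 43). λ = (43 - 14)/(52 - 36) ≡ 29/16 mod 53. 16⁻¹ ≡ 10 (mod 53), so λ ≡ 25.
  x = λ² - 36 - 52 = 625 - 88 ≡ 7; y = λ·(36 - 7) - 14 ≡ 22. → (7, 22)

(7, 22)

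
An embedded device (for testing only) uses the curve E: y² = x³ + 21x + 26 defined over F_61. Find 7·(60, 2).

(38, 53)

Write G = (60, 2).
Double-and-add on 7 = (111)₂. Start with G = (60, 2) for the leading 1-bit.
double: tangent at (60, 2): λ = (3·60² + 21)/(2·2) ≡ 24/4. 4⁻¹ ≡ 46 (mod 61), so λ ≡ 24·46 ≡ 6.
  x = λ² - 60 - 60 = 36 - 120 ≡ 38; y = λ·(60 - 38) - 2 ≡ 8. → (38, 8)
add G: (38, 8) + (60, 2). λ = (2 - 8)/(60 - 38) ≡ 55/22 mod 61. 22⁻¹ ≡ 25 (mod 61), so λ ≡ 33.
  x = λ² - 38 - 60 = 1089 - 98 ≡ 15; y = λ·(38 - 15) - 8 ≡ 19. → (15, 19)
double: tangent at (15, 19): λ = (3·15² + 21)/(2·19) ≡ 25/38. 38⁻¹ ≡ 53 (mod 61) since 38·53 = 2014 ≡ 1, so λ ≡ 25·53 ≡ 44.
  x = λ² - 15 - 15 = 1936 - 30 ≡ 15; y = λ·(15 - 15) - 19 ≡ 42. → (15, 42)
add G: (15, 42) + (60, 2). λ = (2 - 42)/(60 - 15) ≡ 21/45 mod 61. 45⁻¹ ≡ 19 (mod 61), so λ ≡ 33.
  x = λ² - 15 - 60 = 1089 - 75 ≡ 38; y = λ·(15 - 38) - 42 ≡ 53. → (38, 53)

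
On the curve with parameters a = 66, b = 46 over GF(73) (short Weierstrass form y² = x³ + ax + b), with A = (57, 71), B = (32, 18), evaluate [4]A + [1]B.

First 4A:
Double-and-add on 4 = (100)₂. Start with A = (57, 71) for the leading 1-bit.
double: tangent at (57, 71): λ = (3·57² + 66)/(2·71) ≡ 31/69. 69⁻¹ ≡ 18 (mod 73), so λ ≡ 31·18 ≡ 47.
  x = λ² - 57 - 57 = 2209 - 114 ≡ 51; y = λ·(57 - 51) - 71 ≡ 65. → (51, 65)
double: tangent at (51, 65): λ = (3·51² + 66)/(2·65) ≡ 58/57. 57⁻¹ ≡ 41 (mod 73) since 57·41 = 2337 ≡ 1, so λ ≡ 58·41 ≡ 42.
  x = λ² - 51 - 51 = 1764 - 102 ≡ 56; y = λ·(51 - 56) - 65 ≡ 17. → (56, 17)
4A = (56, 17).
Finally 4A + B:
(56, 17) + (32, 18). λ = (18 - 17)/(32 - 56) ≡ 1/49 mod 73. 49⁻¹ ≡ 3 (mod 73), so λ ≡ 3.
  x = λ² - 56 - 32 = 9 - 88 ≡ 67; y = λ·(56 - 67) - 17 ≡ 23. → (67, 23)

(67, 23)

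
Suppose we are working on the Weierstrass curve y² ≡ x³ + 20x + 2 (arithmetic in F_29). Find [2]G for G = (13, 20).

(8, 6)

tangent at (13, 20): λ = (3·13² + 20)/(2·20) ≡ 5/11. 11⁻¹ ≡ 8 (mod 29) since 11·8 = 88 ≡ 1, so λ ≡ 5·8 ≡ 11.
  x = λ² - 13 - 13 = 121 - 26 ≡ 8; y = λ·(13 - 8) - 20 ≡ 6. → (8, 6)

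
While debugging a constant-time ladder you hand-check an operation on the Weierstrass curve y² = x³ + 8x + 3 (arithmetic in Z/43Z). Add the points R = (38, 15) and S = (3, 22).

(38, 15) + (3, 22). λ = (22 - 15)/(3 - 38) ≡ 7/8 mod 43. 8⁻¹ ≡ 27 (mod 43), so λ ≡ 17.
  x = λ² - 38 - 3 = 289 - 41 ≡ 33; y = λ·(38 - 33) - 15 ≡ 27. → (33, 27)

(33, 27)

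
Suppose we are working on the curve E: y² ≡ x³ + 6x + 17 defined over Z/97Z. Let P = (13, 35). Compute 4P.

Repeated addition: build up to 4P.
2P: tangent at (13, 35): λ = (3·13² + 6)/(2·35) ≡ 28/70. 70⁻¹ ≡ 79 (mod 97), so λ ≡ 28·79 ≡ 78.
  x = λ² - 13 - 13 = 6084 - 26 ≡ 44; y = λ·(13 - 44) - 35 ≡ 69. → (44, 69)
3P: (44, 69) + (13, 35). λ = (35 - 69)/(13 - 44) ≡ 63/66 mod 97. 66⁻¹ ≡ 25 (mod 97) since 66·25 = 1650 ≡ 1, so λ ≡ 23.
  x = λ² - 44 - 13 = 529 - 57 ≡ 84; y = λ·(44 - 84) - 69 ≡ 78. → (84, 78)
4P: (84, 78) + (13, 35). λ = (35 - 78)/(13 - 84) ≡ 54/26 mod 97. 26⁻¹ ≡ 56 (mod 97) since 26·56 = 1456 ≡ 1, so λ ≡ 17.
  x = λ² - 84 - 13 = 289 - 97 ≡ 95; y = λ·(84 - 95) - 78 ≡ 26. → (95, 26)

(95, 26)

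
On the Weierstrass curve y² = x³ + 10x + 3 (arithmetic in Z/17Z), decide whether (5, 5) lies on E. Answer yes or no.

y² = 5² ≡ 8; x³ + 10x + 3 = 178 ≡ 8 (mod 17). 8 = 8.

yes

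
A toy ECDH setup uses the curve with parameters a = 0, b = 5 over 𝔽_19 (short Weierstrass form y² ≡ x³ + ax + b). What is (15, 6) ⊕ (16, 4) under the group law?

(11, 5)

(15, 6) + (16, 4). λ = (4 - 6)/(16 - 15) ≡ 17/1 mod 19. 1⁻¹ ≡ 1 (mod 19) since 1·1 = 1 ≡ 1, so λ ≡ 17.
  x = λ² - 15 - 16 = 289 - 31 ≡ 11; y = λ·(15 - 11) - 6 ≡ 5. → (11, 5)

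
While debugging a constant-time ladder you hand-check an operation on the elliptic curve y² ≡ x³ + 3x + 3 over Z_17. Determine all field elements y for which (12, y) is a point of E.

4, 13

x³ + 3x + 3 = 1767 ≡ 16 (mod 17).
Square roots of 16 mod 17: 4 and 13 (since 4² = 16 ≡ 16).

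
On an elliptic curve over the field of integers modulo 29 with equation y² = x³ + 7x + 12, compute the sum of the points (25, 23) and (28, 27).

(10, 26)

(25, 23) + (28, 27). λ = (27 - 23)/(28 - 25) ≡ 4/3 mod 29. 3⁻¹ ≡ 10 (mod 29), so λ ≡ 11.
  x = λ² - 25 - 28 = 121 - 53 ≡ 10; y = λ·(25 - 10) - 23 ≡ 26. → (10, 26)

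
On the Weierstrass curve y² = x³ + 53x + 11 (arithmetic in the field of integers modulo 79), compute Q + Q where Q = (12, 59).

tangent at (12, 59): λ = (3·12² + 53)/(2·59) ≡ 11/39. 39⁻¹ ≡ 77 (mod 79), so λ ≡ 11·77 ≡ 57.
  x = λ² - 12 - 12 = 3249 - 24 ≡ 65; y = λ·(12 - 65) - 59 ≡ 1. → (65, 1)

(65, 1)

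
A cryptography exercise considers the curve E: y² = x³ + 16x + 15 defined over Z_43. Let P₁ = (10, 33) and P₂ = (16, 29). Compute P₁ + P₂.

(27, 7)

(10, 33) + (16, 29). λ = (29 - 33)/(16 - 10) ≡ 39/6 mod 43. 6⁻¹ ≡ 36 (mod 43) since 6·36 = 216 ≡ 1, so λ ≡ 28.
  x = λ² - 10 - 16 = 784 - 26 ≡ 27; y = λ·(10 - 27) - 33 ≡ 7. → (27, 7)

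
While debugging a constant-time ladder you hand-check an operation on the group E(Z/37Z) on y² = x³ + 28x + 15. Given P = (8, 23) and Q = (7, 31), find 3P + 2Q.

(32, 3)

First 3P:
Repeated addition: build up to 3P.
2P: tangent at (8, 23): λ = (3·8² + 28)/(2·23) ≡ 35/9. 9⁻¹ ≡ 33 (mod 37), so λ ≡ 35·33 ≡ 8.
  x = λ² - 8 - 8 = 64 - 16 ≡ 11; y = λ·(8 - 11) - 23 ≡ 27. → (11, 27)
3P: (11, 27) + (8, 23). λ = (23 - 27)/(8 - 11) ≡ 33/34 mod 37. 34⁻¹ ≡ 12 (mod 37), so λ ≡ 26.
  x = λ² - 11 - 8 = 676 - 19 ≡ 28; y = λ·(11 - 28) - 27 ≡ 12. → (28, 12)
3P = (28, 12).
Next 2Q:
Repeated addition: build up to 2Q.
2Q: tangent at (7, 31): λ = (3·7² + 28)/(2·31) ≡ 27/25. 25⁻¹ ≡ 3 (mod 37) since 25·3 = 75 ≡ 1, so λ ≡ 27·3 ≡ 7.
  x = λ² - 7 - 7 = 49 - 14 ≡ 35; y = λ·(7 - 35) - 31 ≡ 32. → (35, 32)
2Q = (35, 32).
Finally 3P + 2Q:
(28, 12) + (35, 32). λ = (32 - 12)/(35 - 28) ≡ 20/7 mod 37. 7⁻¹ ≡ 16 (mod 37), so λ ≡ 24.
  x = λ² - 28 - 35 = 576 - 63 ≡ 32; y = λ·(28 - 32) - 12 ≡ 3. → (32, 3)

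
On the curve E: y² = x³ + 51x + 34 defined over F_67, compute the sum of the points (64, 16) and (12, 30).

(64, 16) + (12, 30). λ = (30 - 16)/(12 - 64) ≡ 14/15 mod 67. 15⁻¹ ≡ 9 (mod 67), so λ ≡ 59.
  x = λ² - 64 - 12 = 3481 - 76 ≡ 55; y = λ·(64 - 55) - 16 ≡ 46. → (55, 46)

(55, 46)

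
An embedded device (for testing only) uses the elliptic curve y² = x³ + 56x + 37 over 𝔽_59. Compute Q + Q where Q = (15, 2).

(51, 27)

tangent at (15, 2): λ = (3·15² + 56)/(2·2) ≡ 23/4. 4⁻¹ ≡ 15 (mod 59), so λ ≡ 23·15 ≡ 50.
  x = λ² - 15 - 15 = 2500 - 30 ≡ 51; y = λ·(15 - 51) - 2 ≡ 27. → (51, 27)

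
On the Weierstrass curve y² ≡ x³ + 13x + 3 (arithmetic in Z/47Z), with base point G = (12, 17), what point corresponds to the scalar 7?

(17, 22)

Double-and-add on 7 = (111)₂. Start with G = (12, 17) for the leading 1-bit.
double: tangent at (12, 17): λ = (3·12² + 13)/(2·17) ≡ 22/34. 34⁻¹ ≡ 18 (mod 47) since 34·18 = 612 ≡ 1, so λ ≡ 22·18 ≡ 20.
  x = λ² - 12 - 12 = 400 - 24 ≡ 0; y = λ·(12 - 0) - 17 ≡ 35. → (0, 35)
add G: (0, 35) + (12, 17). λ = (17 - 35)/(12 - 0) ≡ 29/12 mod 47. 12⁻¹ ≡ 4 (mod 47) since 12·4 = 48 ≡ 1, so λ ≡ 22.
  x = λ² - 0 - 12 = 484 - 12 ≡ 2; y = λ·(0 - 2) - 35 ≡ 15. → (2, 15)
double: tangent at (2, 15): λ = (3·2² + 13)/(2·15) ≡ 25/30. 30⁻¹ ≡ 11 (mod 47) since 30·11 = 330 ≡ 1, so λ ≡ 25·11 ≡ 40.
  x = λ² - 2 - 2 = 1600 - 4 ≡ 45; y = λ·(2 - 45) - 15 ≡ 4. → (45, 4)
add G: (45, 4) + (12, 17). λ = (17 - 4)/(12 - 45) ≡ 13/14 mod 47. 14⁻¹ ≡ 37 (mod 47) since 14·37 = 518 ≡ 1, so λ ≡ 11.
  x = λ² - 45 - 12 = 121 - 57 ≡ 17; y = λ·(45 - 17) - 4 ≡ 22. → (17, 22)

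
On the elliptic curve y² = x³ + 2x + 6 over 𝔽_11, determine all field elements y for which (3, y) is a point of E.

none

x³ + 2x + 6 = 39 ≡ 6 (mod 11).
6 is a non-residue mod 11; no y exists.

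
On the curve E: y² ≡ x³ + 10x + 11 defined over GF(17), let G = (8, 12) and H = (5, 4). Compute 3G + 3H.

(6, 10)

First 3G:
Repeated addition: build up to 3G.
2G: tangent at (8, 12): λ = (3·8² + 10)/(2·12) ≡ 15/7. 7⁻¹ ≡ 5 (mod 17) since 7·5 = 35 ≡ 1, so λ ≡ 15·5 ≡ 7.
  x = λ² - 8 - 8 = 49 - 16 ≡ 16; y = λ·(8 - 16) - 12 ≡ 0. → (16, 0)
3G: (16, 0) + (8, 12). λ = (12 - 0)/(8 - 16) ≡ 12/9 mod 17. 9⁻¹ ≡ 2 (mod 17), so λ ≡ 7.
  x = λ² - 16 - 8 = 49 - 24 ≡ 8; y = λ·(16 - 8) - 0 ≡ 5. → (8, 5)
3G = (8, 5).
Next 3H:
Repeated addition: build up to 3H.
2H: tangent at (5, 4): λ = (3·5² + 10)/(2·4) ≡ 0/8. 8⁻¹ ≡ 15 (mod 17) since 8·15 = 120 ≡ 1, so λ ≡ 0·15 ≡ 0.
  x = λ² - 5 - 5 = 0 - 10 ≡ 7; y = λ·(5 - 7) - 4 ≡ 13. → (7, 13)
3H: (7, 13) + (5, 4). λ = (4 - 13)/(5 - 7) ≡ 8/15 mod 17. 15⁻¹ ≡ 8 (mod 17) since 15·8 = 120 ≡ 1, so λ ≡ 13.
  x = λ² - 7 - 5 = 169 - 12 ≡ 4; y = λ·(7 - 4) - 13 ≡ 9. → (4, 9)
3H = (4, 9).
Finally 3G + 3H:
(8, 5) + (4, 9). λ = (9 - 5)/(4 - 8) ≡ 4/13 mod 17. 13⁻¹ ≡ 4 (mod 17), so λ ≡ 16.
  x = λ² - 8 - 4 = 256 - 12 ≡ 6; y = λ·(8 - 6) - 5 ≡ 10. → (6, 10)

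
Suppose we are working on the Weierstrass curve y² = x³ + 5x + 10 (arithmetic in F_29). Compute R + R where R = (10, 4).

tangent at (10, 4): λ = (3·10² + 5)/(2·4) ≡ 15/8. 8⁻¹ ≡ 11 (mod 29), so λ ≡ 15·11 ≡ 20.
  x = λ² - 10 - 10 = 400 - 20 ≡ 3; y = λ·(10 - 3) - 4 ≡ 20. → (3, 20)

(3, 20)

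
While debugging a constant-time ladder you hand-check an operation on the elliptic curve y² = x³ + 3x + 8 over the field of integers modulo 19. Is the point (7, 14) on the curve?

no

y² = 14² ≡ 6; x³ + 3x + 8 = 372 ≡ 11 (mod 19). 6 ≠ 11.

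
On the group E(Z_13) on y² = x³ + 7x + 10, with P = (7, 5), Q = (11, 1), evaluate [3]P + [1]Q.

First 3P:
Repeated addition: build up to 3P.
2P: tangent at (7, 5): λ = (3·7² + 7)/(2·5) ≡ 11/10. 10⁻¹ ≡ 4 (mod 13), so λ ≡ 11·4 ≡ 5.
  x = λ² - 7 - 7 = 25 - 14 ≡ 11; y = λ·(7 - 11) - 5 ≡ 1. → (11, 1)
3P: (11, 1) + (7, 5). λ = (5 - 1)/(7 - 11) ≡ 4/9 mod 13. 9⁻¹ ≡ 3 (mod 13), so λ ≡ 12.
  x = λ² - 11 - 7 = 144 - 18 ≡ 9; y = λ·(11 - 9) - 1 ≡ 10. → (9, 10)
3P = (9, 10).
Finally 3P + Q:
(9, 10) + (11, 1). λ = (1 - 10)/(11 - 9) ≡ 4/2 mod 13. 2⁻¹ ≡ 7 (mod 13), so λ ≡ 2.
  x = λ² - 9 - 11 = 4 - 20 ≡ 10; y = λ·(9 - 10) - 10 ≡ 1. → (10, 1)

(10, 1)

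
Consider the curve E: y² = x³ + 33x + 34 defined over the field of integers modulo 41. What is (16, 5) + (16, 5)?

(4, 5)

tangent at (16, 5): λ = (3·16² + 33)/(2·5) ≡ 22/10. 10⁻¹ ≡ 37 (mod 41) since 10·37 = 370 ≡ 1, so λ ≡ 22·37 ≡ 35.
  x = λ² - 16 - 16 = 1225 - 32 ≡ 4; y = λ·(16 - 4) - 5 ≡ 5. → (4, 5)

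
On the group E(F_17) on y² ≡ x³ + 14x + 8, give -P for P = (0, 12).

(0, 5)

-(0, 12) = (0, -12 mod 17) = (0, 5).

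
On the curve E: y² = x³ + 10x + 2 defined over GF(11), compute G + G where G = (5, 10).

(6, 5)

tangent at (5, 10): λ = (3·5² + 10)/(2·10) ≡ 8/9. 9⁻¹ ≡ 5 (mod 11), so λ ≡ 8·5 ≡ 7.
  x = λ² - 5 - 5 = 49 - 10 ≡ 6; y = λ·(5 - 6) - 10 ≡ 5. → (6, 5)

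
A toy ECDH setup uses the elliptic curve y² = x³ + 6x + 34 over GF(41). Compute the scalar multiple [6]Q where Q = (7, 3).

(21, 27)

Double-and-add on 6 = (110)₂. Start with Q = (7, 3) for the leading 1-bit.
double: tangent at (7, 3): λ = (3·7² + 6)/(2·3) ≡ 30/6. 6⁻¹ ≡ 7 (mod 41) since 6·7 = 42 ≡ 1, so λ ≡ 30·7 ≡ 5.
  x = λ² - 7 - 7 = 25 - 14 ≡ 11; y = λ·(7 - 11) - 3 ≡ 18. → (11, 18)
add Q: (11, 18) + (7, 3). λ = (3 - 18)/(7 - 11) ≡ 26/37 mod 41. 37⁻¹ ≡ 10 (mod 41), so λ ≡ 14.
  x = λ² - 11 - 7 = 196 - 18 ≡ 14; y = λ·(11 - 14) - 18 ≡ 22. → (14, 22)
double: tangent at (14, 22): λ = (3·14² + 6)/(2·22) ≡ 20/3. 3⁻¹ ≡ 14 (mod 41) since 3·14 = 42 ≡ 1, so λ ≡ 20·14 ≡ 34.
  x = λ² - 14 - 14 = 1156 - 28 ≡ 21; y = λ·(14 - 21) - 22 ≡ 27. → (21, 27)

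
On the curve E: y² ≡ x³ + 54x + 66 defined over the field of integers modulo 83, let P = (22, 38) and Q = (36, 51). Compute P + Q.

(50, 19)

(22, 38) + (36, 51). λ = (51 - 38)/(36 - 22) ≡ 13/14 mod 83. 14⁻¹ ≡ 6 (mod 83), so λ ≡ 78.
  x = λ² - 22 - 36 = 6084 - 58 ≡ 50; y = λ·(22 - 50) - 38 ≡ 19. → (50, 19)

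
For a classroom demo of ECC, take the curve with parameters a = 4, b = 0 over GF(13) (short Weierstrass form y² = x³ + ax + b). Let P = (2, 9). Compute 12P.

O

Double-and-add on 12 = (1100)₂. Start with P = (2, 9) for the leading 1-bit.
double: tangent at (2, 9): λ = (3·2² + 4)/(2·9) ≡ 3/5. 5⁻¹ ≡ 8 (mod 13), so λ ≡ 3·8 ≡ 11.
  x = λ² - 2 - 2 = 121 - 4 ≡ 0; y = λ·(2 - 0) - 9 ≡ 0. → (0, 0)
add P: (0, 0) + (2, 9). λ = (9 - 0)/(2 - 0) ≡ 9/2 mod 13. 2⁻¹ ≡ 7 (mod 13), so λ ≡ 11.
  x = λ² - 0 - 2 = 121 - 2 ≡ 2; y = λ·(0 - 2) - 0 ≡ 4. → (2, 4)
double: tangent at (2, 4): λ = (3·2² + 4)/(2·4) ≡ 3/8. 8⁻¹ ≡ 5 (mod 13) since 8·5 = 40 ≡ 1, so λ ≡ 3·5 ≡ 2.
  x = λ² - 2 - 2 = 4 - 4 ≡ 0; y = λ·(2 - 0) - 4 ≡ 0. → (0, 0)
double: (0, 0) + (0, 0): same x and y₁ ≡ -y₂, so the sum is O.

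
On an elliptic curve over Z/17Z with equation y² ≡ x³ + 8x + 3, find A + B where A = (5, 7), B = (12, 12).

(5, 7) + (12, 12). λ = (12 - 7)/(12 - 5) ≡ 5/7 mod 17. 7⁻¹ ≡ 5 (mod 17) since 7·5 = 35 ≡ 1, so λ ≡ 8.
  x = λ² - 5 - 12 = 64 - 17 ≡ 13; y = λ·(5 - 13) - 7 ≡ 14. → (13, 14)

(13, 14)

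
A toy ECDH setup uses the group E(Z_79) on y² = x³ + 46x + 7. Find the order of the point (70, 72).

9

2P: tangent at (70, 72): λ = (3·70² + 46)/(2·72) ≡ 52/65. 65⁻¹ ≡ 62 (mod 79) since 65·62 = 4030 ≡ 1, so λ ≡ 52·62 ≡ 64.
  x = λ² - 70 - 70 = 4096 - 140 ≡ 6; y = λ·(70 - 6) - 72 ≡ 74. → (6, 74)
3P: (6, 74) + (70, 72). λ = (72 - 74)/(70 - 6) ≡ 77/64 mod 79. 64⁻¹ ≡ 21 (mod 79), so λ ≡ 37.
  x = λ² - 6 - 70 = 1369 - 76 ≡ 29; y = λ·(6 - 29) - 74 ≡ 23. → (29, 23)
4P: (29, 23) + (70, 72). λ = (72 - 23)/(70 - 29) ≡ 49/41 mod 79. 41⁻¹ ≡ 27 (mod 79) since 41·27 = 1107 ≡ 1, so λ ≡ 59.
  x = λ² - 29 - 70 = 3481 - 99 ≡ 64; y = λ·(29 - 64) - 23 ≡ 45. → (64, 45)
5P: (64, 45) + (70, 72). λ = (72 - 45)/(70 - 64) ≡ 27/6 mod 79. 6⁻¹ ≡ 66 (mod 79), so λ ≡ 44.
  x = λ² - 64 - 70 = 1936 - 134 ≡ 64; y = λ·(64 - 64) - 45 ≡ 34. → (64, 34)
6P: (64, 34) + (70, 72). λ = (72 - 34)/(70 - 64) ≡ 38/6 mod 79. 6⁻¹ ≡ 66 (mod 79) since 6·66 = 396 ≡ 1, so λ ≡ 59.
  x = λ² - 64 - 70 = 3481 - 134 ≡ 29; y = λ·(64 - 29) - 34 ≡ 56. → (29, 56)
7P: (29, 56) + (70, 72). λ = (72 - 56)/(70 - 29) ≡ 16/41 mod 79. 41⁻¹ ≡ 27 (mod 79) since 41·27 = 1107 ≡ 1, so λ ≡ 37.
  x = λ² - 29 - 70 = 1369 - 99 ≡ 6; y = λ·(29 - 6) - 56 ≡ 5. → (6, 5)
8P: (6, 5) + (70, 72). λ = (72 - 5)/(70 - 6) ≡ 67/64 mod 79. 64⁻¹ ≡ 21 (mod 79) since 64·21 = 1344 ≡ 1, so λ ≡ 64.
  x = λ² - 6 - 70 = 4096 - 76 ≡ 70; y = λ·(6 - 70) - 5 ≡ 7. → (70, 7)
9P: (70, 7) + (70, 72): same x and y₁ ≡ -y₂, so the sum is ∞.
9P = ∞, so the order is 9.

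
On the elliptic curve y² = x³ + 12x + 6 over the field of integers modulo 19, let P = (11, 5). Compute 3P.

(11, 14)

Repeated addition: build up to 3P.
2P: tangent at (11, 5): λ = (3·11² + 12)/(2·5) ≡ 14/10. 10⁻¹ ≡ 2 (mod 19), so λ ≡ 14·2 ≡ 9.
  x = λ² - 11 - 11 = 81 - 22 ≡ 2; y = λ·(11 - 2) - 5 ≡ 0. → (2, 0)
3P: (2, 0) + (11, 5). λ = (5 - 0)/(11 - 2) ≡ 5/9 mod 19. 9⁻¹ ≡ 17 (mod 19) since 9·17 = 153 ≡ 1, so λ ≡ 9.
  x = λ² - 2 - 11 = 81 - 13 ≡ 11; y = λ·(2 - 11) - 0 ≡ 14. → (11, 14)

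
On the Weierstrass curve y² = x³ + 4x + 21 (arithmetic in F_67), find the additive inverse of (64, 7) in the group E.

(64, 60)

-(64, 7) = (64, -7 mod 67) = (64, 60).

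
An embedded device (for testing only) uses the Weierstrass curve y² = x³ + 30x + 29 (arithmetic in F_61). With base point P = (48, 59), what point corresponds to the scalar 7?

Repeated addition: build up to 7P.
2P: tangent at (48, 59): λ = (3·48² + 30)/(2·59) ≡ 49/57. 57⁻¹ ≡ 15 (mod 61), so λ ≡ 49·15 ≡ 3.
  x = λ² - 48 - 48 = 9 - 96 ≡ 35; y = λ·(48 - 35) - 59 ≡ 41. → (35, 41)
3P: (35, 41) + (48, 59). λ = (59 - 41)/(48 - 35) ≡ 18/13 mod 61. 13⁻¹ ≡ 47 (mod 61) since 13·47 = 611 ≡ 1, so λ ≡ 53.
  x = λ² - 35 - 48 = 2809 - 83 ≡ 42; y = λ·(35 - 42) - 41 ≡ 15. → (42, 15)
4P: (42, 15) + (48, 59). λ = (59 - 15)/(48 - 42) ≡ 44/6 mod 61. 6⁻¹ ≡ 51 (mod 61), so λ ≡ 48.
  x = λ² - 42 - 48 = 2304 - 90 ≡ 18; y = λ·(42 - 18) - 15 ≡ 39. → (18, 39)
5P: (18, 39) + (48, 59). λ = (59 - 39)/(48 - 18) ≡ 20/30 mod 61. 30⁻¹ ≡ 59 (mod 61), so λ ≡ 21.
  x = λ² - 18 - 48 = 441 - 66 ≡ 9; y = λ·(18 - 9) - 39 ≡ 28. → (9, 28)
6P: (9, 28) + (48, 59). λ = (59 - 28)/(48 - 9) ≡ 31/39 mod 61. 39⁻¹ ≡ 36 (mod 61) since 39·36 = 1404 ≡ 1, so λ ≡ 18.
  x = λ² - 9 - 48 = 324 - 57 ≡ 23; y = λ·(9 - 23) - 28 ≡ 25. → (23, 25)
7P: (23, 25) + (48, 59). λ = (59 - 25)/(48 - 23) ≡ 34/25 mod 61. 25⁻¹ ≡ 22 (mod 61), so λ ≡ 16.
  x = λ² - 23 - 48 = 256 - 71 ≡ 2; y = λ·(23 - 2) - 25 ≡ 6. → (2, 6)

(2, 6)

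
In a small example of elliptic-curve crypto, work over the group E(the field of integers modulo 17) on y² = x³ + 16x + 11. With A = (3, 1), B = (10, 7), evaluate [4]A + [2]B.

First 4A:
Double-and-add on 4 = (100)₂. Start with A = (3, 1) for the leading 1-bit.
double: tangent at (3, 1): λ = (3·3² + 16)/(2·1) ≡ 9/2. 2⁻¹ ≡ 9 (mod 17), so λ ≡ 9·9 ≡ 13.
  x = λ² - 3 - 3 = 169 - 6 ≡ 10; y = λ·(3 - 10) - 1 ≡ 10. → (10, 10)
double: tangent at (10, 10): λ = (3·10² + 16)/(2·10) ≡ 10/3. 3⁻¹ ≡ 6 (mod 17) since 3·6 = 18 ≡ 1, so λ ≡ 10·6 ≡ 9.
  x = λ² - 10 - 10 = 81 - 20 ≡ 10; y = λ·(10 - 10) - 10 ≡ 7. → (10, 7)
4A = (10, 7).
Next 2B:
Repeated addition: build up to 2B.
2B: tangent at (10, 7): λ = (3·10² + 16)/(2·7) ≡ 10/14. 14⁻¹ ≡ 11 (mod 17), so λ ≡ 10·11 ≡ 8.
  x = λ² - 10 - 10 = 64 - 20 ≡ 10; y = λ·(10 - 10) - 7 ≡ 10. → (10, 10)
2B = (10, 10).
Finally 4A + 2B:
(10, 7) + (10, 10): same x and y₁ ≡ -y₂, so the sum is the point at infinity.

O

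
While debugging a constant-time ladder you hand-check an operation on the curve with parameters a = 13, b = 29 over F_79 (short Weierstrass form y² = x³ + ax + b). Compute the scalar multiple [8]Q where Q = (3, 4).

(39, 17)

Double-and-add on 8 = (1000)₂. Start with Q = (3, 4) for the leading 1-bit.
double: tangent at (3, 4): λ = (3·3² + 13)/(2·4) ≡ 40/8. 8⁻¹ ≡ 10 (mod 79), so λ ≡ 40·10 ≡ 5.
  x = λ² - 3 - 3 = 25 - 6 ≡ 19; y = λ·(3 - 19) - 4 ≡ 74. → (19, 74)
double: tangent at (19, 74): λ = (3·19² + 13)/(2·74) ≡ 69/69. 69⁻¹ ≡ 71 (mod 79), so λ ≡ 69·71 ≡ 1.
  x = λ² - 19 - 19 = 1 - 38 ≡ 42; y = λ·(19 - 42) - 74 ≡ 61. → (42, 61)
double: tangent at (42, 61): λ = (3·42² + 13)/(2·61) ≡ 12/43. 43⁻¹ ≡ 68 (mod 79), so λ ≡ 12·68 ≡ 26.
  x = λ² - 42 - 42 = 676 - 84 ≡ 39; y = λ·(42 - 39) - 61 ≡ 17. → (39, 17)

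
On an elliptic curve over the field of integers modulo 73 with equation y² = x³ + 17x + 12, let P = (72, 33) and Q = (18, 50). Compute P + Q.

(72, 33) + (18, 50). λ = (50 - 33)/(18 - 72) ≡ 17/19 mod 73. 19⁻¹ ≡ 50 (mod 73), so λ ≡ 47.
  x = λ² - 72 - 18 = 2209 - 90 ≡ 2; y = λ·(72 - 2) - 33 ≡ 45. → (2, 45)

(2, 45)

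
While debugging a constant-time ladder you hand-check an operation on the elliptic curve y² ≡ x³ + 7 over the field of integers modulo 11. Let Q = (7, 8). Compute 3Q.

Repeated addition: build up to 3Q.
2Q: tangent at (7, 8): λ = (3·7² + 0)/(2·8) ≡ 4/5. 5⁻¹ ≡ 9 (mod 11), so λ ≡ 4·9 ≡ 3.
  x = λ² - 7 - 7 = 9 - 14 ≡ 6; y = λ·(7 - 6) - 8 ≡ 6. → (6, 6)
3Q: (6, 6) + (7, 8). λ = (8 - 6)/(7 - 6) ≡ 2/1 mod 11. 1⁻¹ ≡ 1 (mod 11), so λ ≡ 2.
  x = λ² - 6 - 7 = 4 - 13 ≡ 2; y = λ·(6 - 2) - 6 ≡ 2. → (2, 2)

(2, 2)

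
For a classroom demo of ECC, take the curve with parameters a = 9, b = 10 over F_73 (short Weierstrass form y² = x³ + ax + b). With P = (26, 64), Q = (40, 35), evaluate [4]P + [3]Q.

First 4P:
Repeated addition: build up to 4P.
2P: tangent at (26, 64): λ = (3·26² + 9)/(2·64) ≡ 66/55. 55⁻¹ ≡ 4 (mod 73), so λ ≡ 66·4 ≡ 45.
  x = λ² - 26 - 26 = 2025 - 52 ≡ 2; y = λ·(26 - 2) - 64 ≡ 67. → (2, 67)
3P: (2, 67) + (26, 64). λ = (64 - 67)/(26 - 2) ≡ 70/24 mod 73. 24⁻¹ ≡ 70 (mod 73), so λ ≡ 9.
  x = λ² - 2 - 26 = 81 - 28 ≡ 53; y = λ·(2 - 53) - 67 ≡ 58. → (53, 58)
4P: (53, 58) + (26, 64). λ = (64 - 58)/(26 - 53) ≡ 6/46 mod 73. 46⁻¹ ≡ 27 (mod 73), so λ ≡ 16.
  x = λ² - 53 - 26 = 256 - 79 ≡ 31; y = λ·(53 - 31) - 58 ≡ 2. → (31, 2)
4P = (31, 2).
Next 3Q:
Repeated addition: build up to 3Q.
2Q: tangent at (40, 35): λ = (3·40² + 9)/(2·35) ≡ 64/70. 70⁻¹ ≡ 24 (mod 73), so λ ≡ 64·24 ≡ 3.
  x = λ² - 40 - 40 = 9 - 80 ≡ 2; y = λ·(40 - 2) - 35 ≡ 6. → (2, 6)
3Q: (2, 6) + (40, 35). λ = (35 - 6)/(40 - 2) ≡ 29/38 mod 73. 38⁻¹ ≡ 25 (mod 73) since 38·25 = 950 ≡ 1, so λ ≡ 68.
  x = λ² - 2 - 40 = 4624 - 42 ≡ 56; y = λ·(2 - 56) - 6 ≡ 45. → (56, 45)
3Q = (56, 45).
Finally 4P + 3Q:
(31, 2) + (56, 45). λ = (45 - 2)/(56 - 31) ≡ 43/25 mod 73. 25⁻¹ ≡ 38 (mod 73), so λ ≡ 28.
  x = λ² - 31 - 56 = 784 - 87 ≡ 40; y = λ·(31 - 40) - 2 ≡ 38. → (40, 38)

(40, 38)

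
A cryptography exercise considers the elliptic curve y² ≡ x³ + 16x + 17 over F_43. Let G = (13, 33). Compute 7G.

(0, 24)

Double-and-add on 7 = (111)₂. Start with G = (13, 33) for the leading 1-bit.
double: tangent at (13, 33): λ = (3·13² + 16)/(2·33) ≡ 7/23. 23⁻¹ ≡ 15 (mod 43), so λ ≡ 7·15 ≡ 19.
  x = λ² - 13 - 13 = 361 - 26 ≡ 34; y = λ·(13 - 34) - 33 ≡ 41. → (34, 41)
add G: (34, 41) + (13, 33). λ = (33 - 41)/(13 - 34) ≡ 35/22 mod 43. 22⁻¹ ≡ 2 (mod 43) since 22·2 = 44 ≡ 1, so λ ≡ 27.
  x = λ² - 34 - 13 = 729 - 47 ≡ 37; y = λ·(34 - 37) - 41 ≡ 7. → (37, 7)
double: tangent at (37, 7): λ = (3·37² + 16)/(2·7) ≡ 38/14. 14⁻¹ ≡ 40 (mod 43) since 14·40 = 560 ≡ 1, so λ ≡ 38·40 ≡ 15.
  x = λ² - 37 - 37 = 225 - 74 ≡ 22; y = λ·(37 - 22) - 7 ≡ 3. → (22, 3)
add G: (22, 3) + (13, 33). λ = (33 - 3)/(13 - 22) ≡ 30/34 mod 43. 34⁻¹ ≡ 19 (mod 43), so λ ≡ 11.
  x = λ² - 22 - 13 = 121 - 35 ≡ 0; y = λ·(22 - 0) - 3 ≡ 24. → (0, 24)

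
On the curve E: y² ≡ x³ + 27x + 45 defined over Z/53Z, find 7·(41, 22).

Write G = (41, 22).
Double-and-add on 7 = (111)₂. Start with G = (41, 22) for the leading 1-bit.
double: tangent at (41, 22): λ = (3·41² + 27)/(2·22) ≡ 35/44. 44⁻¹ ≡ 47 (mod 53), so λ ≡ 35·47 ≡ 2.
  x = λ² - 41 - 41 = 4 - 82 ≡ 28; y = λ·(41 - 28) - 22 ≡ 4. → (28, 4)
add G: (28, 4) + (41, 22). λ = (22 - 4)/(41 - 28) ≡ 18/13 mod 53. 13⁻¹ ≡ 49 (mod 53), so λ ≡ 34.
  x = λ² - 28 - 41 = 1156 - 69 ≡ 27; y = λ·(28 - 27) - 4 ≡ 30. → (27, 30)
double: tangent at (27, 30): λ = (3·27² + 27)/(2·30) ≡ 41/7. 7⁻¹ ≡ 38 (mod 53), so λ ≡ 41·38 ≡ 21.
  x = λ² - 27 - 27 = 441 - 54 ≡ 16; y = λ·(27 - 16) - 30 ≡ 42. → (16, 42)
add G: (16, 42) + (41, 22). λ = (22 - 42)/(41 - 16) ≡ 33/25 mod 53. 25⁻¹ ≡ 17 (mod 53), so λ ≡ 31.
  x = λ² - 16 - 41 = 961 - 57 ≡ 3; y = λ·(16 - 3) - 42 ≡ 43. → (3, 43)

(3, 43)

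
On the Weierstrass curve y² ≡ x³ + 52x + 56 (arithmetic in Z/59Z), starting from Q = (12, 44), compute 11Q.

Repeated addition: build up to 11Q.
2Q: tangent at (12, 44): λ = (3·12² + 52)/(2·44) ≡ 12/29. 29⁻¹ ≡ 57 (mod 59), so λ ≡ 12·57 ≡ 35.
  x = λ² - 12 - 12 = 1225 - 24 ≡ 21; y = λ·(12 - 21) - 44 ≡ 54. → (21, 54)
3Q: (21, 54) + (12, 44). λ = (44 - 54)/(12 - 21) ≡ 49/50 mod 59. 50⁻¹ ≡ 13 (mod 59), so λ ≡ 47.
  x = λ² - 21 - 12 = 2209 - 33 ≡ 52; y = λ·(21 - 52) - 54 ≡ 23. → (52, 23)
4Q: (52, 23) + (12, 44). λ = (44 - 23)/(12 - 52) ≡ 21/19 mod 59. 19⁻¹ ≡ 28 (mod 59), so λ ≡ 57.
  x = λ² - 52 - 12 = 3249 - 64 ≡ 58; y = λ·(52 - 58) - 23 ≡ 48. → (58, 48)
5Q: (58, 48) + (12, 44). λ = (44 - 48)/(12 - 58) ≡ 55/13 mod 59. 13⁻¹ ≡ 50 (mod 59) since 13·50 = 650 ≡ 1, so λ ≡ 36.
  x = λ² - 58 - 12 = 1296 - 70 ≡ 46; y = λ·(58 - 46) - 48 ≡ 30. → (46, 30)
6Q: (46, 30) + (12, 44). λ = (44 - 30)/(12 - 46) ≡ 14/25 mod 59. 25⁻¹ ≡ 26 (mod 59), so λ ≡ 10.
  x = λ² - 46 - 12 = 100 - 58 ≡ 42; y = λ·(46 - 42) - 30 ≡ 10. → (42, 10)
7Q: (42, 10) + (12, 44). λ = (44 - 10)/(12 - 42) ≡ 34/29 mod 59. 29⁻¹ ≡ 57 (mod 59), so λ ≡ 50.
  x = λ² - 42 - 12 = 2500 - 54 ≡ 27; y = λ·(42 - 27) - 10 ≡ 32. → (27, 32)
8Q: (27, 32) + (12, 44). λ = (44 - 32)/(12 - 27) ≡ 12/44 mod 59. 44⁻¹ ≡ 55 (mod 59) since 44·55 = 2420 ≡ 1, so λ ≡ 11.
  x = λ² - 27 - 12 = 121 - 39 ≡ 23; y = λ·(27 - 23) - 32 ≡ 12. → (23, 12)
9Q: (23, 12) + (12, 44). λ = (44 - 12)/(12 - 23) ≡ 32/48 mod 59. 48⁻¹ ≡ 16 (mod 59) since 48·16 = 768 ≡ 1, so λ ≡ 40.
  x = λ² - 23 - 12 = 1600 - 35 ≡ 31; y = λ·(23 - 31) - 12 ≡ 22. → (31, 22)
10Q: (31, 22) + (12, 44). λ = (44 - 22)/(12 - 31) ≡ 22/40 mod 59. 40⁻¹ ≡ 31 (mod 59) since 40·31 = 1240 ≡ 1, so λ ≡ 33.
  x = λ² - 31 - 12 = 1089 - 43 ≡ 43; y = λ·(31 - 43) - 22 ≡ 54. → (43, 54)
11Q: (43, 54) + (12, 44). λ = (44 - 54)/(12 - 43) ≡ 49/28 mod 59. 28⁻¹ ≡ 19 (mod 59) since 28·19 = 532 ≡ 1, so λ ≡ 46.
  x = λ² - 43 - 12 = 2116 - 55 ≡ 55; y = λ·(43 - 55) - 54 ≡ 43. → (55, 43)

(55, 43)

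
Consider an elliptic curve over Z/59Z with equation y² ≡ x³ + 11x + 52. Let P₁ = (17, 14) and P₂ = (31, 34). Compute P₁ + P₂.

(1, 51)

(17, 14) + (31, 34). λ = (34 - 14)/(31 - 17) ≡ 20/14 mod 59. 14⁻¹ ≡ 38 (mod 59) since 14·38 = 532 ≡ 1, so λ ≡ 52.
  x = λ² - 17 - 31 = 2704 - 48 ≡ 1; y = λ·(17 - 1) - 14 ≡ 51. → (1, 51)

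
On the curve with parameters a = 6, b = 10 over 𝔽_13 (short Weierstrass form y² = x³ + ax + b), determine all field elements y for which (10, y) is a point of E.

x³ + 6x + 10 = 1070 ≡ 4 (mod 13).
Square roots of 4 mod 13: 2 and 11 (since 2² = 4 ≡ 4).

2, 11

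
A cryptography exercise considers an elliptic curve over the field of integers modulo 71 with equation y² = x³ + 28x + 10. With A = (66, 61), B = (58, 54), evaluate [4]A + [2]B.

(17, 43)

First 4A:
Repeated addition: build up to 4A.
2A: tangent at (66, 61): λ = (3·66² + 28)/(2·61) ≡ 32/51. 51⁻¹ ≡ 39 (mod 71), so λ ≡ 32·39 ≡ 41.
  x = λ² - 66 - 66 = 1681 - 132 ≡ 58; y = λ·(66 - 58) - 61 ≡ 54. → (58, 54)
3A: (58, 54) + (66, 61). λ = (61 - 54)/(66 - 58) ≡ 7/8 mod 71. 8⁻¹ ≡ 9 (mod 71) since 8·9 = 72 ≡ 1, so λ ≡ 63.
  x = λ² - 58 - 66 = 3969 - 124 ≡ 11; y = λ·(58 - 11) - 54 ≡ 67. → (11, 67)
4A: (11, 67) + (66, 61). λ = (61 - 67)/(66 - 11) ≡ 65/55 mod 71. 55⁻¹ ≡ 31 (mod 71) since 55·31 = 1705 ≡ 1, so λ ≡ 27.
  x = λ² - 11 - 66 = 729 - 77 ≡ 13; y = λ·(11 - 13) - 67 ≡ 21. → (13, 21)
4A = (13, 21).
Next 2B:
Repeated addition: build up to 2B.
2B: tangent at (58, 54): λ = (3·58² + 28)/(2·54) ≡ 38/37. 37⁻¹ ≡ 48 (mod 71) since 37·48 = 1776 ≡ 1, so λ ≡ 38·48 ≡ 49.
  x = λ² - 58 - 58 = 2401 - 116 ≡ 13; y = λ·(58 - 13) - 54 ≡ 21. → (13, 21)
2B = (13, 21).
Finally 4A + 2B:
tangent at (13, 21): λ = (3·13² + 28)/(2·21) ≡ 38/42. 42⁻¹ ≡ 22 (mod 71), so λ ≡ 38·22 ≡ 55.
  x = λ² - 13 - 13 = 3025 - 26 ≡ 17; y = λ·(13 - 17) - 21 ≡ 43. → (17, 43)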